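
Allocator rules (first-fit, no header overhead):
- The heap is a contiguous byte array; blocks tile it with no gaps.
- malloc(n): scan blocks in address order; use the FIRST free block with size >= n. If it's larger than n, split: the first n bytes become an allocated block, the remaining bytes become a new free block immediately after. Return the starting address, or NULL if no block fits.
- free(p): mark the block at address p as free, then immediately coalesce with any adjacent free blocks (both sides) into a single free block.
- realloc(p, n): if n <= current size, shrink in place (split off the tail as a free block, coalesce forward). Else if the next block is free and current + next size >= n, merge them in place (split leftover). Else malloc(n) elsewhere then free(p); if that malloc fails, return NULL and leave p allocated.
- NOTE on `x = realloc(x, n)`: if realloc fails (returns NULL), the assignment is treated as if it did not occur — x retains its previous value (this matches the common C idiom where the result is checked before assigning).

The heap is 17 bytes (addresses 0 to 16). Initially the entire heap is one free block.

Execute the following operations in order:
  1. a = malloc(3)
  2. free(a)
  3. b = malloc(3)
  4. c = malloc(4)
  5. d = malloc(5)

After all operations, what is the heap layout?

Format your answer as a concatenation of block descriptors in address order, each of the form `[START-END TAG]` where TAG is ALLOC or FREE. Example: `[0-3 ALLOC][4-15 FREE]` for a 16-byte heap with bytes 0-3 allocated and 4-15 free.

Answer: [0-2 ALLOC][3-6 ALLOC][7-11 ALLOC][12-16 FREE]

Derivation:
Op 1: a = malloc(3) -> a = 0; heap: [0-2 ALLOC][3-16 FREE]
Op 2: free(a) -> (freed a); heap: [0-16 FREE]
Op 3: b = malloc(3) -> b = 0; heap: [0-2 ALLOC][3-16 FREE]
Op 4: c = malloc(4) -> c = 3; heap: [0-2 ALLOC][3-6 ALLOC][7-16 FREE]
Op 5: d = malloc(5) -> d = 7; heap: [0-2 ALLOC][3-6 ALLOC][7-11 ALLOC][12-16 FREE]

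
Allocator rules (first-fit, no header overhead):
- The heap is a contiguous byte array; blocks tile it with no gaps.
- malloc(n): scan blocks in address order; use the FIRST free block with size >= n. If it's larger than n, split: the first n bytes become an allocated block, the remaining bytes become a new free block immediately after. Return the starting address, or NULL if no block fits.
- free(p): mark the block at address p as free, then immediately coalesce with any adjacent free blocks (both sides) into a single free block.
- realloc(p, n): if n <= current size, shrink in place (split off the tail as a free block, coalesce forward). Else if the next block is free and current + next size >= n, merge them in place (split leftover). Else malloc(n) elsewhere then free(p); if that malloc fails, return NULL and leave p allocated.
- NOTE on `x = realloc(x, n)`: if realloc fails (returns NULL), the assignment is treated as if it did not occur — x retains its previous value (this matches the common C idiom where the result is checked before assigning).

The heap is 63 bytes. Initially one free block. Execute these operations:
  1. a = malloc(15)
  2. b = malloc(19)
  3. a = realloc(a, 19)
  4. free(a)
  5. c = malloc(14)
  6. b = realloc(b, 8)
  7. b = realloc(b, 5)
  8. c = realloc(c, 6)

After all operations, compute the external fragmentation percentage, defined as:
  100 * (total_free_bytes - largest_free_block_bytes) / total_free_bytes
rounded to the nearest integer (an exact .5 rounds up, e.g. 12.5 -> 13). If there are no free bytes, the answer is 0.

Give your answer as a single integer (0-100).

Answer: 17

Derivation:
Op 1: a = malloc(15) -> a = 0; heap: [0-14 ALLOC][15-62 FREE]
Op 2: b = malloc(19) -> b = 15; heap: [0-14 ALLOC][15-33 ALLOC][34-62 FREE]
Op 3: a = realloc(a, 19) -> a = 34; heap: [0-14 FREE][15-33 ALLOC][34-52 ALLOC][53-62 FREE]
Op 4: free(a) -> (freed a); heap: [0-14 FREE][15-33 ALLOC][34-62 FREE]
Op 5: c = malloc(14) -> c = 0; heap: [0-13 ALLOC][14-14 FREE][15-33 ALLOC][34-62 FREE]
Op 6: b = realloc(b, 8) -> b = 15; heap: [0-13 ALLOC][14-14 FREE][15-22 ALLOC][23-62 FREE]
Op 7: b = realloc(b, 5) -> b = 15; heap: [0-13 ALLOC][14-14 FREE][15-19 ALLOC][20-62 FREE]
Op 8: c = realloc(c, 6) -> c = 0; heap: [0-5 ALLOC][6-14 FREE][15-19 ALLOC][20-62 FREE]
Free blocks: [9 43] total_free=52 largest=43 -> 100*(52-43)/52 = 900/52 ≈ 17.308 -> rounds to 17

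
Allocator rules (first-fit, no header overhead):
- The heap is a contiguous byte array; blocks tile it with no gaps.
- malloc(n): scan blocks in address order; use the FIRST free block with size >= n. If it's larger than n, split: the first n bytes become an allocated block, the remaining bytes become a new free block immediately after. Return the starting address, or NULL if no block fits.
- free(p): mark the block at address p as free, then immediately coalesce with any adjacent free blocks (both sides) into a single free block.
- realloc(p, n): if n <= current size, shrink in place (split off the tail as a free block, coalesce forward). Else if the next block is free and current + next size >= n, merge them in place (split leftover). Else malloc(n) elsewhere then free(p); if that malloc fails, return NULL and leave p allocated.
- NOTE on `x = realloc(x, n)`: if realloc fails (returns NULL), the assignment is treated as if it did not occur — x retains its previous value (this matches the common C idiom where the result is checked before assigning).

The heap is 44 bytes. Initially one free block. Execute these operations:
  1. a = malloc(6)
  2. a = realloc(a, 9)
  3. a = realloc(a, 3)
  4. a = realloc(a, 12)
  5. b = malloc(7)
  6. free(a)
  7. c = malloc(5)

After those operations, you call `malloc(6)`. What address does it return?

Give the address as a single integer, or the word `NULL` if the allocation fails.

Op 1: a = malloc(6) -> a = 0; heap: [0-5 ALLOC][6-43 FREE]
Op 2: a = realloc(a, 9) -> a = 0; heap: [0-8 ALLOC][9-43 FREE]
Op 3: a = realloc(a, 3) -> a = 0; heap: [0-2 ALLOC][3-43 FREE]
Op 4: a = realloc(a, 12) -> a = 0; heap: [0-11 ALLOC][12-43 FREE]
Op 5: b = malloc(7) -> b = 12; heap: [0-11 ALLOC][12-18 ALLOC][19-43 FREE]
Op 6: free(a) -> (freed a); heap: [0-11 FREE][12-18 ALLOC][19-43 FREE]
Op 7: c = malloc(5) -> c = 0; heap: [0-4 ALLOC][5-11 FREE][12-18 ALLOC][19-43 FREE]
malloc(6): first-fit scan over [0-4 ALLOC][5-11 FREE][12-18 ALLOC][19-43 FREE] -> 5

Answer: 5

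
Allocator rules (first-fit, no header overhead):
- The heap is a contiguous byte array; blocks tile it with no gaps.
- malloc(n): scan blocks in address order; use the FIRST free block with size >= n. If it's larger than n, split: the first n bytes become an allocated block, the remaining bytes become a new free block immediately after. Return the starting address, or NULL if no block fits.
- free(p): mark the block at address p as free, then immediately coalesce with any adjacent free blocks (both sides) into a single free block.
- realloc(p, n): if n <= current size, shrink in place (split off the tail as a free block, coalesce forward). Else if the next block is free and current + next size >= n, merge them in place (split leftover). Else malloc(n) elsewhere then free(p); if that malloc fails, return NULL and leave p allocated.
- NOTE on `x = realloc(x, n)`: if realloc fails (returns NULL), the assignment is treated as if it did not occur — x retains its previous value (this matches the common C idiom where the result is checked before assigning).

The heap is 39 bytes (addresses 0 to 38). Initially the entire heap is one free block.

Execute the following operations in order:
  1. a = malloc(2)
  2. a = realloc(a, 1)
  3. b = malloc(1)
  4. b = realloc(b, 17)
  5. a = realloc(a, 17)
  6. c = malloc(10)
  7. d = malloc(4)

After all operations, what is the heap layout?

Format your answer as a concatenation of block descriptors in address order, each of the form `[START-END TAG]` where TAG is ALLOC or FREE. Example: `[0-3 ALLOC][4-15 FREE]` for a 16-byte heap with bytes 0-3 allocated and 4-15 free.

Answer: [0-0 FREE][1-17 ALLOC][18-34 ALLOC][35-38 ALLOC]

Derivation:
Op 1: a = malloc(2) -> a = 0; heap: [0-1 ALLOC][2-38 FREE]
Op 2: a = realloc(a, 1) -> a = 0; heap: [0-0 ALLOC][1-38 FREE]
Op 3: b = malloc(1) -> b = 1; heap: [0-0 ALLOC][1-1 ALLOC][2-38 FREE]
Op 4: b = realloc(b, 17) -> b = 1; heap: [0-0 ALLOC][1-17 ALLOC][18-38 FREE]
Op 5: a = realloc(a, 17) -> a = 18; heap: [0-0 FREE][1-17 ALLOC][18-34 ALLOC][35-38 FREE]
Op 6: c = malloc(10) -> c = NULL; heap: [0-0 FREE][1-17 ALLOC][18-34 ALLOC][35-38 FREE]
Op 7: d = malloc(4) -> d = 35; heap: [0-0 FREE][1-17 ALLOC][18-34 ALLOC][35-38 ALLOC]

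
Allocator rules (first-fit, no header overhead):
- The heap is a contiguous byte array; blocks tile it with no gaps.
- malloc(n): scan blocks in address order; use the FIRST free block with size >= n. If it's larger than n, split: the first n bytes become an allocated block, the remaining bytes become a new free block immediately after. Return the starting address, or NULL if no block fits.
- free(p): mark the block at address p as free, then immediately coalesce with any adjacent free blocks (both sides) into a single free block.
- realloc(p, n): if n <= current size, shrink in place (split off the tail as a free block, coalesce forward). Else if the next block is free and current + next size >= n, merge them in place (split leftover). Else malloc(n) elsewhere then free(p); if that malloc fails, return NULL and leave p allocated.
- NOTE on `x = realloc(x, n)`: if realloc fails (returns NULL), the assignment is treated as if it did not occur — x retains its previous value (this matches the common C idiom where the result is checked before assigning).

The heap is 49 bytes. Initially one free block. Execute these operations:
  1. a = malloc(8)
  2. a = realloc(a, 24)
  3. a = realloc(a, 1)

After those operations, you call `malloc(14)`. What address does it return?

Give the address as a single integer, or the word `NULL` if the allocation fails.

Op 1: a = malloc(8) -> a = 0; heap: [0-7 ALLOC][8-48 FREE]
Op 2: a = realloc(a, 24) -> a = 0; heap: [0-23 ALLOC][24-48 FREE]
Op 3: a = realloc(a, 1) -> a = 0; heap: [0-0 ALLOC][1-48 FREE]
malloc(14): first-fit scan over [0-0 ALLOC][1-48 FREE] -> 1

Answer: 1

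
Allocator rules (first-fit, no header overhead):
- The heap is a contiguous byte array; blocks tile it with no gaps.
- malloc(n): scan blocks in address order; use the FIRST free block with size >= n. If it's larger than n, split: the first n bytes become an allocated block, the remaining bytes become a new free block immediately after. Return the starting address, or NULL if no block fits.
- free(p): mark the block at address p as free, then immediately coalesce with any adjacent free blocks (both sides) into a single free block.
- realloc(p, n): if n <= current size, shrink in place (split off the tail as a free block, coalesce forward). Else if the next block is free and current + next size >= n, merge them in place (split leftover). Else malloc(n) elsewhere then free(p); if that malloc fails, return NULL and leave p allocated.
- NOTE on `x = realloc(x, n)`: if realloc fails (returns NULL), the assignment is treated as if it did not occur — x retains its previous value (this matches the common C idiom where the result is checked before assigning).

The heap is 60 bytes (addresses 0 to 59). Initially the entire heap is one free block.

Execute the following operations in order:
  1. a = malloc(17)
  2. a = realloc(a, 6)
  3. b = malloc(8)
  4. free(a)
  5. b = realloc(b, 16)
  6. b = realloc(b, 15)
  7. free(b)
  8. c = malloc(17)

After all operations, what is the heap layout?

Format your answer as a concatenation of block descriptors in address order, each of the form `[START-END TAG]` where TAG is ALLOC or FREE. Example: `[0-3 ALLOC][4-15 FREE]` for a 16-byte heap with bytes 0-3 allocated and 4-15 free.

Op 1: a = malloc(17) -> a = 0; heap: [0-16 ALLOC][17-59 FREE]
Op 2: a = realloc(a, 6) -> a = 0; heap: [0-5 ALLOC][6-59 FREE]
Op 3: b = malloc(8) -> b = 6; heap: [0-5 ALLOC][6-13 ALLOC][14-59 FREE]
Op 4: free(a) -> (freed a); heap: [0-5 FREE][6-13 ALLOC][14-59 FREE]
Op 5: b = realloc(b, 16) -> b = 6; heap: [0-5 FREE][6-21 ALLOC][22-59 FREE]
Op 6: b = realloc(b, 15) -> b = 6; heap: [0-5 FREE][6-20 ALLOC][21-59 FREE]
Op 7: free(b) -> (freed b); heap: [0-59 FREE]
Op 8: c = malloc(17) -> c = 0; heap: [0-16 ALLOC][17-59 FREE]

Answer: [0-16 ALLOC][17-59 FREE]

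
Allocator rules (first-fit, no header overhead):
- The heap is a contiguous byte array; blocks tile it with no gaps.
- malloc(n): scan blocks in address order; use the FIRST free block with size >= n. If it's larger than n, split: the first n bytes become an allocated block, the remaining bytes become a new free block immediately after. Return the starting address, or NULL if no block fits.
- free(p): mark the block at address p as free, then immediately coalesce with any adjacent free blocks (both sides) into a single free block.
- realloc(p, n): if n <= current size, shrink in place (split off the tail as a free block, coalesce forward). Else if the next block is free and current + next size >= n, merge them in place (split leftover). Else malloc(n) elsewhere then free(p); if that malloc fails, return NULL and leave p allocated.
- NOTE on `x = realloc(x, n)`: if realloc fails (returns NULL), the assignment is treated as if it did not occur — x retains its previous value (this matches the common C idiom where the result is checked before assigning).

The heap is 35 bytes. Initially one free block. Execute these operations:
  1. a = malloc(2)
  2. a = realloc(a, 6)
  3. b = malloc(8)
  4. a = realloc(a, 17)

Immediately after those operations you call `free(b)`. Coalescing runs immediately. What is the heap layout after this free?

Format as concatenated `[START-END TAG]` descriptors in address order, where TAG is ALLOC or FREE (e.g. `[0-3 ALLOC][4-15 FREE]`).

Answer: [0-13 FREE][14-30 ALLOC][31-34 FREE]

Derivation:
Op 1: a = malloc(2) -> a = 0; heap: [0-1 ALLOC][2-34 FREE]
Op 2: a = realloc(a, 6) -> a = 0; heap: [0-5 ALLOC][6-34 FREE]
Op 3: b = malloc(8) -> b = 6; heap: [0-5 ALLOC][6-13 ALLOC][14-34 FREE]
Op 4: a = realloc(a, 17) -> a = 14; heap: [0-5 FREE][6-13 ALLOC][14-30 ALLOC][31-34 FREE]
free(b): b = 6 -> block [6-13 ALLOC]; mark free, coalesce with adjacent free neighbors -> [0-13 FREE][14-30 ALLOC][31-34 FREE]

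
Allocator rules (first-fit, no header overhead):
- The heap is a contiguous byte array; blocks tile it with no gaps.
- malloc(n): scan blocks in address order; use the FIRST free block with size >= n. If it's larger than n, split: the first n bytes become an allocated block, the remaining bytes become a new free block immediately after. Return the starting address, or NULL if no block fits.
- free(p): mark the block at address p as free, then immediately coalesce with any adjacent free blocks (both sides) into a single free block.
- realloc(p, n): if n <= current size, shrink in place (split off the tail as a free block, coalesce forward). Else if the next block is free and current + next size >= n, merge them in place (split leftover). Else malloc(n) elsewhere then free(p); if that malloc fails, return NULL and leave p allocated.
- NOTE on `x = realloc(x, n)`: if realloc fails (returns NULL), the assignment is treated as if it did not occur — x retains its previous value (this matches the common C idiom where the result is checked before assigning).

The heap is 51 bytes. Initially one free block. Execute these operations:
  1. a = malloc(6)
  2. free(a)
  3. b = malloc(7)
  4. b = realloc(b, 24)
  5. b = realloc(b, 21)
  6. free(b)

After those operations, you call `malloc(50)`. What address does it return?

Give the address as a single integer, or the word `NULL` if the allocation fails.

Op 1: a = malloc(6) -> a = 0; heap: [0-5 ALLOC][6-50 FREE]
Op 2: free(a) -> (freed a); heap: [0-50 FREE]
Op 3: b = malloc(7) -> b = 0; heap: [0-6 ALLOC][7-50 FREE]
Op 4: b = realloc(b, 24) -> b = 0; heap: [0-23 ALLOC][24-50 FREE]
Op 5: b = realloc(b, 21) -> b = 0; heap: [0-20 ALLOC][21-50 FREE]
Op 6: free(b) -> (freed b); heap: [0-50 FREE]
malloc(50): first-fit scan over [0-50 FREE] -> 0

Answer: 0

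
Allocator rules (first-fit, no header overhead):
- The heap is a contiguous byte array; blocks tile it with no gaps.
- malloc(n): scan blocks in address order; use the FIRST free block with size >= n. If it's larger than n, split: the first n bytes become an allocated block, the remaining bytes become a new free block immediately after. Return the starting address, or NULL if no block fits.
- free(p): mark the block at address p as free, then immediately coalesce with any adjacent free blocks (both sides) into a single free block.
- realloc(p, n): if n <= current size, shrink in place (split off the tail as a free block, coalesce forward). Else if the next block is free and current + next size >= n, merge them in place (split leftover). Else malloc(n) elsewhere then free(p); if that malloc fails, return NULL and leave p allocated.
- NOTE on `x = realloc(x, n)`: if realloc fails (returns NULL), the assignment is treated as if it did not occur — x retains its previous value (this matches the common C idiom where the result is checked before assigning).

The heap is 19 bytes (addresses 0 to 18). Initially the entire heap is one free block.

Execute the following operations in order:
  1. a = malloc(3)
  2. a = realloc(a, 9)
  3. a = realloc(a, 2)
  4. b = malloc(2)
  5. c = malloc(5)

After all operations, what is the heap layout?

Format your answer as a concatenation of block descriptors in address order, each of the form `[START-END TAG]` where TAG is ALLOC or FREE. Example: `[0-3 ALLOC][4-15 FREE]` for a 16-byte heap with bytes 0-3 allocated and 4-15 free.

Answer: [0-1 ALLOC][2-3 ALLOC][4-8 ALLOC][9-18 FREE]

Derivation:
Op 1: a = malloc(3) -> a = 0; heap: [0-2 ALLOC][3-18 FREE]
Op 2: a = realloc(a, 9) -> a = 0; heap: [0-8 ALLOC][9-18 FREE]
Op 3: a = realloc(a, 2) -> a = 0; heap: [0-1 ALLOC][2-18 FREE]
Op 4: b = malloc(2) -> b = 2; heap: [0-1 ALLOC][2-3 ALLOC][4-18 FREE]
Op 5: c = malloc(5) -> c = 4; heap: [0-1 ALLOC][2-3 ALLOC][4-8 ALLOC][9-18 FREE]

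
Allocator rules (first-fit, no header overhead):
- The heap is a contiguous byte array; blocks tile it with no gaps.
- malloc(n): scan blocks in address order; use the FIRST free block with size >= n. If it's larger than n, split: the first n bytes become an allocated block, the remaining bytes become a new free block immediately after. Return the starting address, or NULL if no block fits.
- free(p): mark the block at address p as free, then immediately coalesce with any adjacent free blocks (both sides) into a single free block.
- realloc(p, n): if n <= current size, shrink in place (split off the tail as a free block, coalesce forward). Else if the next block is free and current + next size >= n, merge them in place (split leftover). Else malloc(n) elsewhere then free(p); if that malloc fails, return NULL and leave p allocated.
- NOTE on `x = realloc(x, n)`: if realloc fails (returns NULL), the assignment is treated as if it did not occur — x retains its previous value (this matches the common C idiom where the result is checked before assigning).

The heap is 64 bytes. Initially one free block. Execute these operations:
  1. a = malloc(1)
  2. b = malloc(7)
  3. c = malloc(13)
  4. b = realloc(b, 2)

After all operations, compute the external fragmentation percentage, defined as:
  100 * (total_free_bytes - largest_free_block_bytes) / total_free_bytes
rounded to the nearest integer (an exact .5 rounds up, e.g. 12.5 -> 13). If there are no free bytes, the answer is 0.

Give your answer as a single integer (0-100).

Op 1: a = malloc(1) -> a = 0; heap: [0-0 ALLOC][1-63 FREE]
Op 2: b = malloc(7) -> b = 1; heap: [0-0 ALLOC][1-7 ALLOC][8-63 FREE]
Op 3: c = malloc(13) -> c = 8; heap: [0-0 ALLOC][1-7 ALLOC][8-20 ALLOC][21-63 FREE]
Op 4: b = realloc(b, 2) -> b = 1; heap: [0-0 ALLOC][1-2 ALLOC][3-7 FREE][8-20 ALLOC][21-63 FREE]
Free blocks: [5 43] total_free=48 largest=43 -> 100*(48-43)/48 = 500/48 ≈ 10.417 -> rounds to 10

Answer: 10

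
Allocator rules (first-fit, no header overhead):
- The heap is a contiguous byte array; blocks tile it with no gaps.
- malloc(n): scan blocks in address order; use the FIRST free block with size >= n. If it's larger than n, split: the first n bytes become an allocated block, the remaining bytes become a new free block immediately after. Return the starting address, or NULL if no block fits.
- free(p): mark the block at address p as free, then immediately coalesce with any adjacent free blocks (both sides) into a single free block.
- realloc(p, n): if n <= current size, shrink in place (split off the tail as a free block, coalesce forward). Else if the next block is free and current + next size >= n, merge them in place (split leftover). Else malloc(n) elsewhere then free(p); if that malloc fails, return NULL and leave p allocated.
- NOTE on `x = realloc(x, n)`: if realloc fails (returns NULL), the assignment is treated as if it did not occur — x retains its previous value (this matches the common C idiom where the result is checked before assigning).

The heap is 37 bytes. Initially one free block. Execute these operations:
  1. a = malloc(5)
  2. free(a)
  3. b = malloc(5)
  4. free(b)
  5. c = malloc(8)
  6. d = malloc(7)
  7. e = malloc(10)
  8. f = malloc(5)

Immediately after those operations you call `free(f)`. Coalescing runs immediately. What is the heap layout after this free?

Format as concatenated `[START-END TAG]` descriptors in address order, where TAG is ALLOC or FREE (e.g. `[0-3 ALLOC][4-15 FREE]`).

Op 1: a = malloc(5) -> a = 0; heap: [0-4 ALLOC][5-36 FREE]
Op 2: free(a) -> (freed a); heap: [0-36 FREE]
Op 3: b = malloc(5) -> b = 0; heap: [0-4 ALLOC][5-36 FREE]
Op 4: free(b) -> (freed b); heap: [0-36 FREE]
Op 5: c = malloc(8) -> c = 0; heap: [0-7 ALLOC][8-36 FREE]
Op 6: d = malloc(7) -> d = 8; heap: [0-7 ALLOC][8-14 ALLOC][15-36 FREE]
Op 7: e = malloc(10) -> e = 15; heap: [0-7 ALLOC][8-14 ALLOC][15-24 ALLOC][25-36 FREE]
Op 8: f = malloc(5) -> f = 25; heap: [0-7 ALLOC][8-14 ALLOC][15-24 ALLOC][25-29 ALLOC][30-36 FREE]
free(f): f = 25 -> block [25-29 ALLOC]; mark free, coalesce with adjacent free neighbors -> [0-7 ALLOC][8-14 ALLOC][15-24 ALLOC][25-36 FREE]

Answer: [0-7 ALLOC][8-14 ALLOC][15-24 ALLOC][25-36 FREE]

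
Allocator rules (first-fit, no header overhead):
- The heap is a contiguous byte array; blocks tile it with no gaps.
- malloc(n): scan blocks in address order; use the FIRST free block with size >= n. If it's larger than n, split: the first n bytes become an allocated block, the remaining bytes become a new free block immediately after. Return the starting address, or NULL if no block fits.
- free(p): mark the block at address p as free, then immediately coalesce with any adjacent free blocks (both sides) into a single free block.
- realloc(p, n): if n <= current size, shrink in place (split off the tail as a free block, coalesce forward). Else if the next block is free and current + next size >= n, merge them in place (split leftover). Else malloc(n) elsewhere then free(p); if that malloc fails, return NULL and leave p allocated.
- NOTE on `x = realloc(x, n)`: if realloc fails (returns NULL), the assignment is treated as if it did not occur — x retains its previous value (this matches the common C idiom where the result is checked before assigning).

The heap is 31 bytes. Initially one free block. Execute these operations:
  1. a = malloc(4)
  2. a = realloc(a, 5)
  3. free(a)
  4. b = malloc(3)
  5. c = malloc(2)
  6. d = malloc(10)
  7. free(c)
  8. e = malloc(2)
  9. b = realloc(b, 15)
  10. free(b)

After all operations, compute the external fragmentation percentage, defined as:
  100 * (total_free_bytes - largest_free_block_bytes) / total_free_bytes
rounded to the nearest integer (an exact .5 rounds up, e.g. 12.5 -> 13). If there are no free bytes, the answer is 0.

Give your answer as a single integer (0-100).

Answer: 16

Derivation:
Op 1: a = malloc(4) -> a = 0; heap: [0-3 ALLOC][4-30 FREE]
Op 2: a = realloc(a, 5) -> a = 0; heap: [0-4 ALLOC][5-30 FREE]
Op 3: free(a) -> (freed a); heap: [0-30 FREE]
Op 4: b = malloc(3) -> b = 0; heap: [0-2 ALLOC][3-30 FREE]
Op 5: c = malloc(2) -> c = 3; heap: [0-2 ALLOC][3-4 ALLOC][5-30 FREE]
Op 6: d = malloc(10) -> d = 5; heap: [0-2 ALLOC][3-4 ALLOC][5-14 ALLOC][15-30 FREE]
Op 7: free(c) -> (freed c); heap: [0-2 ALLOC][3-4 FREE][5-14 ALLOC][15-30 FREE]
Op 8: e = malloc(2) -> e = 3; heap: [0-2 ALLOC][3-4 ALLOC][5-14 ALLOC][15-30 FREE]
Op 9: b = realloc(b, 15) -> b = 15; heap: [0-2 FREE][3-4 ALLOC][5-14 ALLOC][15-29 ALLOC][30-30 FREE]
Op 10: free(b) -> (freed b); heap: [0-2 FREE][3-4 ALLOC][5-14 ALLOC][15-30 FREE]
Free blocks: [3 16] total_free=19 largest=16 -> 100*(19-16)/19 = 300/19 ≈ 15.789 -> rounds to 16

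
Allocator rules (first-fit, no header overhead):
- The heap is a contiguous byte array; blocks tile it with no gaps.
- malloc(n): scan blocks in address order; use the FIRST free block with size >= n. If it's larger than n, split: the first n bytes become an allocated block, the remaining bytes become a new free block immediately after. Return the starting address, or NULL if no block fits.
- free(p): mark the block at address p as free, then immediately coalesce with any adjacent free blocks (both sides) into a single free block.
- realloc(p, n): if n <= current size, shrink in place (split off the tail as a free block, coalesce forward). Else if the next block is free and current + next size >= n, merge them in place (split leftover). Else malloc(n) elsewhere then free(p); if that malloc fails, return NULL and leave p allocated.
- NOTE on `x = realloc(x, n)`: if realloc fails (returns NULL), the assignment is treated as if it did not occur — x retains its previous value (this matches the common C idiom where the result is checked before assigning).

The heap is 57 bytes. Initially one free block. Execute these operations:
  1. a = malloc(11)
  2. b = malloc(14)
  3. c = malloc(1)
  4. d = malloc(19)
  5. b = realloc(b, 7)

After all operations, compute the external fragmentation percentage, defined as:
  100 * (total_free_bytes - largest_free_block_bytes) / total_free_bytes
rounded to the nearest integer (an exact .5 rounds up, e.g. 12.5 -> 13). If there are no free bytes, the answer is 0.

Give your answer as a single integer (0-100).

Op 1: a = malloc(11) -> a = 0; heap: [0-10 ALLOC][11-56 FREE]
Op 2: b = malloc(14) -> b = 11; heap: [0-10 ALLOC][11-24 ALLOC][25-56 FREE]
Op 3: c = malloc(1) -> c = 25; heap: [0-10 ALLOC][11-24 ALLOC][25-25 ALLOC][26-56 FREE]
Op 4: d = malloc(19) -> d = 26; heap: [0-10 ALLOC][11-24 ALLOC][25-25 ALLOC][26-44 ALLOC][45-56 FREE]
Op 5: b = realloc(b, 7) -> b = 11; heap: [0-10 ALLOC][11-17 ALLOC][18-24 FREE][25-25 ALLOC][26-44 ALLOC][45-56 FREE]
Free blocks: [7 12] total_free=19 largest=12 -> 100*(19-12)/19 = 700/19 ≈ 36.842 -> rounds to 37

Answer: 37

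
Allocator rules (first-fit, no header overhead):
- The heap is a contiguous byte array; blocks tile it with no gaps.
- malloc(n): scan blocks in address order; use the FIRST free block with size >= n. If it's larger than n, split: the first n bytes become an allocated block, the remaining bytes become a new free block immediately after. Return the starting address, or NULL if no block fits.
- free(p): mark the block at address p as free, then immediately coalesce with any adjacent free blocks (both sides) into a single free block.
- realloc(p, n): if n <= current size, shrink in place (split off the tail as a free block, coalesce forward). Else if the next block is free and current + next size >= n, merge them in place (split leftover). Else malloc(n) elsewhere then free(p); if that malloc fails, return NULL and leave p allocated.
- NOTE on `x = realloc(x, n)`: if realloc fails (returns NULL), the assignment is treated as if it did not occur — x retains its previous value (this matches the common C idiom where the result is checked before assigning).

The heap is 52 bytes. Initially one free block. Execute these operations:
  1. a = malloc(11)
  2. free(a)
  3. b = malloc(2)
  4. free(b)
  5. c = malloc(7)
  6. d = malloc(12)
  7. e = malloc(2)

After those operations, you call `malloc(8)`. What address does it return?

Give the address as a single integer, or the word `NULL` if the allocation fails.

Answer: 21

Derivation:
Op 1: a = malloc(11) -> a = 0; heap: [0-10 ALLOC][11-51 FREE]
Op 2: free(a) -> (freed a); heap: [0-51 FREE]
Op 3: b = malloc(2) -> b = 0; heap: [0-1 ALLOC][2-51 FREE]
Op 4: free(b) -> (freed b); heap: [0-51 FREE]
Op 5: c = malloc(7) -> c = 0; heap: [0-6 ALLOC][7-51 FREE]
Op 6: d = malloc(12) -> d = 7; heap: [0-6 ALLOC][7-18 ALLOC][19-51 FREE]
Op 7: e = malloc(2) -> e = 19; heap: [0-6 ALLOC][7-18 ALLOC][19-20 ALLOC][21-51 FREE]
malloc(8): first-fit scan over [0-6 ALLOC][7-18 ALLOC][19-20 ALLOC][21-51 FREE] -> 21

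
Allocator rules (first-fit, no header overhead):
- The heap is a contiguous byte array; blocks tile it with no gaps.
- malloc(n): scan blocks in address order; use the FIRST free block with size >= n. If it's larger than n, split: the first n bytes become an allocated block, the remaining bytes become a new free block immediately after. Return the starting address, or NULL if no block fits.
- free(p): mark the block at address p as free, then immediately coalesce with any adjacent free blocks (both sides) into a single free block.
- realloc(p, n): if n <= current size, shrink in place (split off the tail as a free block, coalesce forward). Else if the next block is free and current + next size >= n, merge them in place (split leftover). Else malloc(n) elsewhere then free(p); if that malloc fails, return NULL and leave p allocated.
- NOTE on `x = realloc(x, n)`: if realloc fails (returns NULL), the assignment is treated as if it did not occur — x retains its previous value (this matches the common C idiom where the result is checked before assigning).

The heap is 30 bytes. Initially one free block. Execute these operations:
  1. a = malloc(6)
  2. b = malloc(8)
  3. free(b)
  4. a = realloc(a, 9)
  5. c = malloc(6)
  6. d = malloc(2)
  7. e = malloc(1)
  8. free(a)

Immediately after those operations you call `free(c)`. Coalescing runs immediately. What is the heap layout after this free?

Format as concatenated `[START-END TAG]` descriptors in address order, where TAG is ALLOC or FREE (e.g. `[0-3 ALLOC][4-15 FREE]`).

Op 1: a = malloc(6) -> a = 0; heap: [0-5 ALLOC][6-29 FREE]
Op 2: b = malloc(8) -> b = 6; heap: [0-5 ALLOC][6-13 ALLOC][14-29 FREE]
Op 3: free(b) -> (freed b); heap: [0-5 ALLOC][6-29 FREE]
Op 4: a = realloc(a, 9) -> a = 0; heap: [0-8 ALLOC][9-29 FREE]
Op 5: c = malloc(6) -> c = 9; heap: [0-8 ALLOC][9-14 ALLOC][15-29 FREE]
Op 6: d = malloc(2) -> d = 15; heap: [0-8 ALLOC][9-14 ALLOC][15-16 ALLOC][17-29 FREE]
Op 7: e = malloc(1) -> e = 17; heap: [0-8 ALLOC][9-14 ALLOC][15-16 ALLOC][17-17 ALLOC][18-29 FREE]
Op 8: free(a) -> (freed a); heap: [0-8 FREE][9-14 ALLOC][15-16 ALLOC][17-17 ALLOC][18-29 FREE]
free(c): c = 9 -> block [9-14 ALLOC]; mark free, coalesce with adjacent free neighbors -> [0-14 FREE][15-16 ALLOC][17-17 ALLOC][18-29 FREE]

Answer: [0-14 FREE][15-16 ALLOC][17-17 ALLOC][18-29 FREE]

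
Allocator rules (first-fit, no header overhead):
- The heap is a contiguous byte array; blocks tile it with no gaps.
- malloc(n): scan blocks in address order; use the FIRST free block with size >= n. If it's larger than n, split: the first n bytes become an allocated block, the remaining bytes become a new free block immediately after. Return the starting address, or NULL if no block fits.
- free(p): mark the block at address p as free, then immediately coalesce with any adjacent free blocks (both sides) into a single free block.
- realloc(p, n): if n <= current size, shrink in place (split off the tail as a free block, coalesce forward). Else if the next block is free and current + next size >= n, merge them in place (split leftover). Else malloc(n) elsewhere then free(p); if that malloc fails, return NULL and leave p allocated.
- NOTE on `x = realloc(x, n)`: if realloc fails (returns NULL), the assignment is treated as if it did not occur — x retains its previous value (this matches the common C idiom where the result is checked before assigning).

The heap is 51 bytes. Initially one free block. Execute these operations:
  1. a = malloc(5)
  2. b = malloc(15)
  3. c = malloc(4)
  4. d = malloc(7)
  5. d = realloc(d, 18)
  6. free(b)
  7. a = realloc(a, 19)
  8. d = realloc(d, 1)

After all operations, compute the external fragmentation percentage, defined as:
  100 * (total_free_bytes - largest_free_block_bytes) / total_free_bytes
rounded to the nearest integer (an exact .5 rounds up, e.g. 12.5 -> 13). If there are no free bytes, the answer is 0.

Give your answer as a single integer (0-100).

Answer: 4

Derivation:
Op 1: a = malloc(5) -> a = 0; heap: [0-4 ALLOC][5-50 FREE]
Op 2: b = malloc(15) -> b = 5; heap: [0-4 ALLOC][5-19 ALLOC][20-50 FREE]
Op 3: c = malloc(4) -> c = 20; heap: [0-4 ALLOC][5-19 ALLOC][20-23 ALLOC][24-50 FREE]
Op 4: d = malloc(7) -> d = 24; heap: [0-4 ALLOC][5-19 ALLOC][20-23 ALLOC][24-30 ALLOC][31-50 FREE]
Op 5: d = realloc(d, 18) -> d = 24; heap: [0-4 ALLOC][5-19 ALLOC][20-23 ALLOC][24-41 ALLOC][42-50 FREE]
Op 6: free(b) -> (freed b); heap: [0-4 ALLOC][5-19 FREE][20-23 ALLOC][24-41 ALLOC][42-50 FREE]
Op 7: a = realloc(a, 19) -> a = 0; heap: [0-18 ALLOC][19-19 FREE][20-23 ALLOC][24-41 ALLOC][42-50 FREE]
Op 8: d = realloc(d, 1) -> d = 24; heap: [0-18 ALLOC][19-19 FREE][20-23 ALLOC][24-24 ALLOC][25-50 FREE]
Free blocks: [1 26] total_free=27 largest=26 -> 100*(27-26)/27 = 100/27 ≈ 3.704 -> rounds to 4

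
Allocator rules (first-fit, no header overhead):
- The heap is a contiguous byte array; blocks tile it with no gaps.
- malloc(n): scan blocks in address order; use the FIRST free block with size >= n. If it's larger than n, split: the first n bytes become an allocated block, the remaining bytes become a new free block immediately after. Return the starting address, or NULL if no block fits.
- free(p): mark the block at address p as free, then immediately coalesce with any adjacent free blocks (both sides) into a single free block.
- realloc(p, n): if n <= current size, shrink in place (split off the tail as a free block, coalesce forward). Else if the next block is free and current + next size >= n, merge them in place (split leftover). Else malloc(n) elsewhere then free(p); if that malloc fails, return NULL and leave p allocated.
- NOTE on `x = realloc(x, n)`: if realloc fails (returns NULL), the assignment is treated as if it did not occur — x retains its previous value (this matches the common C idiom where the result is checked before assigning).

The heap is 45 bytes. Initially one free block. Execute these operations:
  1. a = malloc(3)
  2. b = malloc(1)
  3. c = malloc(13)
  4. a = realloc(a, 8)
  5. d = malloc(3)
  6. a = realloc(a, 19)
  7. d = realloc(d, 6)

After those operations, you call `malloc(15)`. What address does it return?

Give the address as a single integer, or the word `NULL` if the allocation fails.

Op 1: a = malloc(3) -> a = 0; heap: [0-2 ALLOC][3-44 FREE]
Op 2: b = malloc(1) -> b = 3; heap: [0-2 ALLOC][3-3 ALLOC][4-44 FREE]
Op 3: c = malloc(13) -> c = 4; heap: [0-2 ALLOC][3-3 ALLOC][4-16 ALLOC][17-44 FREE]
Op 4: a = realloc(a, 8) -> a = 17; heap: [0-2 FREE][3-3 ALLOC][4-16 ALLOC][17-24 ALLOC][25-44 FREE]
Op 5: d = malloc(3) -> d = 0; heap: [0-2 ALLOC][3-3 ALLOC][4-16 ALLOC][17-24 ALLOC][25-44 FREE]
Op 6: a = realloc(a, 19) -> a = 17; heap: [0-2 ALLOC][3-3 ALLOC][4-16 ALLOC][17-35 ALLOC][36-44 FREE]
Op 7: d = realloc(d, 6) -> d = 36; heap: [0-2 FREE][3-3 ALLOC][4-16 ALLOC][17-35 ALLOC][36-41 ALLOC][42-44 FREE]
malloc(15): first-fit scan over [0-2 FREE][3-3 ALLOC][4-16 ALLOC][17-35 ALLOC][36-41 ALLOC][42-44 FREE] -> NULL

Answer: NULL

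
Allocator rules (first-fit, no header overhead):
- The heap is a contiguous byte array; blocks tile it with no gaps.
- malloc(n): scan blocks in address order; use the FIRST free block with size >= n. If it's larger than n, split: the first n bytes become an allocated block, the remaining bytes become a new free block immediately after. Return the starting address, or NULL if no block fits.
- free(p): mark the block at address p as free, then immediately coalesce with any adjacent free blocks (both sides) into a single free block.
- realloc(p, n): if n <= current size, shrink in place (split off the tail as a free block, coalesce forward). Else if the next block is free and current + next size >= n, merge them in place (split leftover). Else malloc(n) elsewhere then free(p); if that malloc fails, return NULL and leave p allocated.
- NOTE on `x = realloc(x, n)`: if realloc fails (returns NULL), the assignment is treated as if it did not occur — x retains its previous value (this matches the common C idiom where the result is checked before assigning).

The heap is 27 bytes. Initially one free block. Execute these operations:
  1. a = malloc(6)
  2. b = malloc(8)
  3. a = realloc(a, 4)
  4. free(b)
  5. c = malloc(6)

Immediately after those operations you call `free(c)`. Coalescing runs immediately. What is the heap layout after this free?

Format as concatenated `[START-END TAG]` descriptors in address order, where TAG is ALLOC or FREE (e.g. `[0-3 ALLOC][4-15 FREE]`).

Op 1: a = malloc(6) -> a = 0; heap: [0-5 ALLOC][6-26 FREE]
Op 2: b = malloc(8) -> b = 6; heap: [0-5 ALLOC][6-13 ALLOC][14-26 FREE]
Op 3: a = realloc(a, 4) -> a = 0; heap: [0-3 ALLOC][4-5 FREE][6-13 ALLOC][14-26 FREE]
Op 4: free(b) -> (freed b); heap: [0-3 ALLOC][4-26 FREE]
Op 5: c = malloc(6) -> c = 4; heap: [0-3 ALLOC][4-9 ALLOC][10-26 FREE]
free(c): c = 4 -> block [4-9 ALLOC]; mark free, coalesce with adjacent free neighbors -> [0-3 ALLOC][4-26 FREE]

Answer: [0-3 ALLOC][4-26 FREE]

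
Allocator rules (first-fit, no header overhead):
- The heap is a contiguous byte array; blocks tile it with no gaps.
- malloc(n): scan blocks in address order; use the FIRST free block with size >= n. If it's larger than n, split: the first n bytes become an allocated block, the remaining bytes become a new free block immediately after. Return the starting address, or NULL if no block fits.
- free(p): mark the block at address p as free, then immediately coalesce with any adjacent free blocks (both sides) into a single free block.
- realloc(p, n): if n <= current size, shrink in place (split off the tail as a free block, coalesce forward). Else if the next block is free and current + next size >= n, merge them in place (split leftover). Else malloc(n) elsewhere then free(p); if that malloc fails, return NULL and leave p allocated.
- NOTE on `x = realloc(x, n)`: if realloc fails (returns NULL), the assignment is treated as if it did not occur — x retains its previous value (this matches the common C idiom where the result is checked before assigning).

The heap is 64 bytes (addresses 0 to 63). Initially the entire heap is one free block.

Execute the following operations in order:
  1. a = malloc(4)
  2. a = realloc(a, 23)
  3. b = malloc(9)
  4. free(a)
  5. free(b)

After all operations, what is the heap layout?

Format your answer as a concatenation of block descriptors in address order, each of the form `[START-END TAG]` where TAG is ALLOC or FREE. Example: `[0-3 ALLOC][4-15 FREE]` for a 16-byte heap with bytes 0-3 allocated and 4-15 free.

Op 1: a = malloc(4) -> a = 0; heap: [0-3 ALLOC][4-63 FREE]
Op 2: a = realloc(a, 23) -> a = 0; heap: [0-22 ALLOC][23-63 FREE]
Op 3: b = malloc(9) -> b = 23; heap: [0-22 ALLOC][23-31 ALLOC][32-63 FREE]
Op 4: free(a) -> (freed a); heap: [0-22 FREE][23-31 ALLOC][32-63 FREE]
Op 5: free(b) -> (freed b); heap: [0-63 FREE]

Answer: [0-63 FREE]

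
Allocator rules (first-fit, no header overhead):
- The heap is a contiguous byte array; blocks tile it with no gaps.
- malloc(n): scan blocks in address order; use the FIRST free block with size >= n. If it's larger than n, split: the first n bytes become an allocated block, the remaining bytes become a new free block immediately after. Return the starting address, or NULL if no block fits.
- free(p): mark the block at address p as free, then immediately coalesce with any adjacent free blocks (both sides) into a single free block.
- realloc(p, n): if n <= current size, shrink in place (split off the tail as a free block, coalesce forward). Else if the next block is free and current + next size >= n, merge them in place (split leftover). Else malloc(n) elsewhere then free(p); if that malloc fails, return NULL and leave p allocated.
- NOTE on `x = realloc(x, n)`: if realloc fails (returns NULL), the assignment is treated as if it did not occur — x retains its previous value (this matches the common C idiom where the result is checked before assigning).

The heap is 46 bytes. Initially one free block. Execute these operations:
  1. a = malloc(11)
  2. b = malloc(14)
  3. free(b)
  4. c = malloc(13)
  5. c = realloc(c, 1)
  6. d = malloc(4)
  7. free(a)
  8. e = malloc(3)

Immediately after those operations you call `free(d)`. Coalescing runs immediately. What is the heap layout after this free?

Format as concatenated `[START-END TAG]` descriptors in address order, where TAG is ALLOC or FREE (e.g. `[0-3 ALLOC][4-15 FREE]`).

Op 1: a = malloc(11) -> a = 0; heap: [0-10 ALLOC][11-45 FREE]
Op 2: b = malloc(14) -> b = 11; heap: [0-10 ALLOC][11-24 ALLOC][25-45 FREE]
Op 3: free(b) -> (freed b); heap: [0-10 ALLOC][11-45 FREE]
Op 4: c = malloc(13) -> c = 11; heap: [0-10 ALLOC][11-23 ALLOC][24-45 FREE]
Op 5: c = realloc(c, 1) -> c = 11; heap: [0-10 ALLOC][11-11 ALLOC][12-45 FREE]
Op 6: d = malloc(4) -> d = 12; heap: [0-10 ALLOC][11-11 ALLOC][12-15 ALLOC][16-45 FREE]
Op 7: free(a) -> (freed a); heap: [0-10 FREE][11-11 ALLOC][12-15 ALLOC][16-45 FREE]
Op 8: e = malloc(3) -> e = 0; heap: [0-2 ALLOC][3-10 FREE][11-11 ALLOC][12-15 ALLOC][16-45 FREE]
free(d): d = 12 -> block [12-15 ALLOC]; mark free, coalesce with adjacent free neighbors -> [0-2 ALLOC][3-10 FREE][11-11 ALLOC][12-45 FREE]

Answer: [0-2 ALLOC][3-10 FREE][11-11 ALLOC][12-45 FREE]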